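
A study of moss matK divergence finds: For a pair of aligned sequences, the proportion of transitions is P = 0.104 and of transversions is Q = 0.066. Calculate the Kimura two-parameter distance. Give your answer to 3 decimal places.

Under the Kimura two-parameter model, d = −½ ln(1 − 2P − Q) − ¼ ln(1 − 2Q).
1 − 2P − Q = 0.726, giving −½ ln(0.726) = 0.160103.
1 − 2Q = 0.868, giving −¼ ln(0.868) = 0.035391.
d = 0.160103 + 0.035391 = 0.195494.

0.195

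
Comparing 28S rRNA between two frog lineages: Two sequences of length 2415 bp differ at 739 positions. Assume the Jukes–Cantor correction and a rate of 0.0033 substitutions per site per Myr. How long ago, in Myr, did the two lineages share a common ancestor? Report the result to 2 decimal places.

59.57

p = 739/2415 ≈ 0.306004.
d = −(3/4) ln(1 − 4p/3) = −0.75 ln(1 − 0.408005) = −0.75 ln(0.591995)
  = −0.75 × (-0.524257) = 0.393193 substitutions/site.
Under a molecular clock d = 2μt, so t = d/(2μ) = 0.393193 / (2 × 0.0033) = 59.57 Myr.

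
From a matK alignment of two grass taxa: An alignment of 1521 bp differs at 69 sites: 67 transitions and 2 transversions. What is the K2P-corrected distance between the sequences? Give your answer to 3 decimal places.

0.047

P = 67/1521 ≈ 0.04405 and Q = 2/1521 ≈ 0.001315.
Under the Kimura two-parameter model, d = −½ ln(1 − 2P − Q) − ¼ ln(1 − 2Q).
1 − 2P − Q = 0.910585, giving −½ ln(0.910585) = 0.046834.
1 − 2Q = 0.99737, giving −¼ ln(0.99737) = 0.000658.
d = 0.046834 + 0.000658 = 0.047492.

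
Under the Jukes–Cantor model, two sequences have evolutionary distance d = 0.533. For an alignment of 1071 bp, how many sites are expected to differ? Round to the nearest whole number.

409

Invert JC69: p = (3/4)(1 − e^(−4d/3)) = 0.75 × (1 − e^(-0.710667)) = 0.75 × (1 − 0.491316) = 0.381513.
Expected differing sites = pL ≈ 0.381513 × 1071 = 408.600423 ≈ 409.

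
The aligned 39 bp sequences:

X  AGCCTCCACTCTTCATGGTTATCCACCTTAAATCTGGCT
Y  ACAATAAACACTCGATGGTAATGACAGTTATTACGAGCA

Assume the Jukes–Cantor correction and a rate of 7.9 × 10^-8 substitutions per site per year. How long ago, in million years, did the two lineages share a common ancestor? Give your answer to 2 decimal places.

The sequences differ at 20 of 39 sites, so p = 20/39 ≈ 0.512821.
d = −(3/4) ln(1 − 4p/3) = −0.75 ln(1 − 0.683761) = −0.75 ln(0.316239)
  = −0.75 × (-1.151257) = 0.863443 substitutions/site.
Under a molecular clock d = 2μt, so t = d/(2μ) = 0.863443 / (2 × 7.9 × 10^-8) = 5.46 million years.

5.46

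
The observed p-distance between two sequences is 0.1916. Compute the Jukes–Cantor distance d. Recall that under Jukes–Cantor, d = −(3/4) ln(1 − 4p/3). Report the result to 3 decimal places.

0.221

d = −(3/4) ln(1 − 4p/3) = −0.75 ln(1 − 0.255467) = −0.75 ln(0.744533)
  = −0.75 × (-0.294998) = 0.221249 substitutions/site.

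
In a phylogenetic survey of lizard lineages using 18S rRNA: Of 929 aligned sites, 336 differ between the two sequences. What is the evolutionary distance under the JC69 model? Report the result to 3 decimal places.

0.494

p = 336/929 ≈ 0.361679.
d = −(3/4) ln(1 − 4p/3) = −0.75 ln(1 − 0.482239) = −0.75 ln(0.517761)
  = −0.75 × (-0.658242) = 0.493682 substitutions/site.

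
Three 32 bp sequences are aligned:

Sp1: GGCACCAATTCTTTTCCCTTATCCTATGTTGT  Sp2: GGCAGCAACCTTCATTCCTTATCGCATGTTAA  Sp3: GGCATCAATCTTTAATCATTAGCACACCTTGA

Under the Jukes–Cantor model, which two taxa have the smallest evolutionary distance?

Sp1–Sp2: 11/32 differ, p = 0.344, d = 0.460.
Sp1–Sp3: 13/32 differ, p = 0.406, d = 0.585.
Sp2–Sp3: 10/32 differ, p = 0.313, d = 0.404.
The smallest distance is between Sp2 and Sp3.

Sp2 and Sp3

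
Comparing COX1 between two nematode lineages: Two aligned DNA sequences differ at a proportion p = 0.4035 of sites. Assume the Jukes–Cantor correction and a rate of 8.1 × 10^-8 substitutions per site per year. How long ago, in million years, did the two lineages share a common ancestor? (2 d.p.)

d = −(3/4) ln(1 − 4p/3) = −0.75 ln(1 − 0.538) = −0.75 ln(0.462)
  = −0.75 × (-0.772190) = 0.579143 substitutions/site.
Under a molecular clock d = 2μt, so t = d/(2μ) = 0.579143 / (2 × 8.1 × 10^-8) = 3.57 million years.

3.57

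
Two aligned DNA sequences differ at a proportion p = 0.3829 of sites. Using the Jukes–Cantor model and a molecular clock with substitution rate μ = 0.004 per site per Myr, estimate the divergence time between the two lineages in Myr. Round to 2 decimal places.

66.98

d = −(3/4) ln(1 − 4p/3) = −0.75 ln(1 − 0.510533) = −0.75 ln(0.489467)
  = −0.75 × (-0.714438) = 0.535829 substitutions/site.
Under a molecular clock d = 2μt, so t = d/(2μ) = 0.535829 / (2 × 0.004) = 66.98 Myr.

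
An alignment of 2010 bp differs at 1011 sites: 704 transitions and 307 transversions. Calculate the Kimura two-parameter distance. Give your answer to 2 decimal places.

P = 704/2010 ≈ 0.350249 and Q = 307/2010 ≈ 0.152736.
Under the Kimura two-parameter model, d = −½ ln(1 − 2P − Q) − ¼ ln(1 − 2Q).
1 − 2P − Q = 0.146766, giving −½ ln(0.146766) = 0.959458.
1 − 2Q = 0.694528, giving −¼ ln(0.694528) = 0.091131.
d = 0.959458 + 0.091131 = 1.050589.

1.05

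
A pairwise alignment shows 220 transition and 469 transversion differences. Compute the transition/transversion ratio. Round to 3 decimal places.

0.469

R = 220/469 = 0.469083… ≈ 0.469 (to 3 d.p.).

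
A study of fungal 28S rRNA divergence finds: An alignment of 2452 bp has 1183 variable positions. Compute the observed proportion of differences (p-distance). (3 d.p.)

p = 1183/2452 = 0.482463… ≈ 0.482 (to 3 d.p.).

0.482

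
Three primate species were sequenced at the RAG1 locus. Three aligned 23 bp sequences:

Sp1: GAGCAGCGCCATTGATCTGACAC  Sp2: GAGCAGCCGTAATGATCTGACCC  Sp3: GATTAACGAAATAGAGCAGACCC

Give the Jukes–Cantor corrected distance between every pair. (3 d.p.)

d(Sp1,Sp2) = 0.257, d(Sp1,Sp3) = 0.553, d(Sp2,Sp3) = 0.650

Sp1–Sp2: 5/23 sites differ → p ≈ 0.217391, d = −0.75 ln(1 − 0.289855) = 0.256715 ≈ 0.257.
Sp1–Sp3: 9/23 sites differ → p ≈ 0.391304, d = −0.75 ln(1 − 0.521739) = 0.553199 ≈ 0.553.
Sp2–Sp3: 10/23 sites differ → p ≈ 0.434783, d = −0.75 ln(1 − 0.579711) = 0.650110 ≈ 0.650.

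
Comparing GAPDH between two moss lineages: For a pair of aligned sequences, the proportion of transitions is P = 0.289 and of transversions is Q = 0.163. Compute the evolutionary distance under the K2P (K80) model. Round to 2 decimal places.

0.77

Under the Kimura two-parameter model, d = −½ ln(1 − 2P − Q) − ¼ ln(1 − 2Q).
1 − 2P − Q = 0.259, giving −½ ln(0.259) = 0.675464.
1 − 2Q = 0.674, giving −¼ ln(0.674) = 0.098631.
d = 0.675464 + 0.098631 = 0.774095.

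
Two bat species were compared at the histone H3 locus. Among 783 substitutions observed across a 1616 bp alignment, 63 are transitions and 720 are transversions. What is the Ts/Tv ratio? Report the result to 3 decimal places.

R = 63/720 = 0.0875 ≈ 0.088 (to 3 d.p.).

0.088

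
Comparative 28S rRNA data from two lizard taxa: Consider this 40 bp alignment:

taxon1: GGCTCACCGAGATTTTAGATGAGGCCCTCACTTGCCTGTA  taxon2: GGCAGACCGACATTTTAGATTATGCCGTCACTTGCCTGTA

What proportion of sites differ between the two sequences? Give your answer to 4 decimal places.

The sequences differ at 6 of 40 positions (sites 4, 5, 11, 21, 23, 27).
p = 6/40 = 0.1500.

0.1500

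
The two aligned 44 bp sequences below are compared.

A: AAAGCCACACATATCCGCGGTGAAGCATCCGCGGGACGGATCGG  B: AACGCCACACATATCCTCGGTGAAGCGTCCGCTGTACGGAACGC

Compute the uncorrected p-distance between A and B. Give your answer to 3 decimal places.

0.159

The sequences differ at 7 of 44 positions (sites 3, 17, 27, 33, 35, 41, 44).
p = 7/44 = 0.159090… ≈ 0.159 (to 3 d.p.).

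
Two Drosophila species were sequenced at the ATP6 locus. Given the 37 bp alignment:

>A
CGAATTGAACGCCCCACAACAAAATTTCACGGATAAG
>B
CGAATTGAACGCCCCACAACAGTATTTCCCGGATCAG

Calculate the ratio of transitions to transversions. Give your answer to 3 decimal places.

Transitions are A↔G and C↔T; transversions are all other mismatches.
Transitions: 1. Transversions: 3.
R = 1/3 = 0.333333… ≈ 0.333 (to 3 d.p.).

0.333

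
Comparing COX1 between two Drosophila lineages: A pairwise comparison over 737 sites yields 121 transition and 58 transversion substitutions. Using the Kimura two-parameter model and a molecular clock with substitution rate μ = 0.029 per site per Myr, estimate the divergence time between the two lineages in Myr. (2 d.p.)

P = 121/737 ≈ 0.164179 and Q = 58/737 ≈ 0.078697.
Under the Kimura two-parameter model, d = −½ ln(1 − 2P − Q) − ¼ ln(1 − 2Q).
1 − 2P − Q = 0.592945, giving −½ ln(0.592945) = 0.261327.
1 − 2Q = 0.842606, giving −¼ ln(0.842606) = 0.042814.
d = 0.261327 + 0.042814 = 0.304141.
Under a molecular clock d = 2μt, so t = d/(2μ) = 0.304141 / (2 × 0.029) = 5.24 Myr.

5.24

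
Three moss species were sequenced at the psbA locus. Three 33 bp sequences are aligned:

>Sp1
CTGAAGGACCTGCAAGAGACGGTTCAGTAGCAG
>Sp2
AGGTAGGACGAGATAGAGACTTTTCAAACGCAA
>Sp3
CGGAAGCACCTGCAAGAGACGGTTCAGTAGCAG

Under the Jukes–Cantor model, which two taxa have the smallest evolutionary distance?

Sp1–Sp2: 13/33 differ, p = 0.394, d = 0.559.
Sp1–Sp3: 2/33 differ, p = 0.061, d = 0.063.
Sp2–Sp3: 13/33 differ, p = 0.394, d = 0.559.
The smallest distance is between Sp1 and Sp3.

Sp1 and Sp3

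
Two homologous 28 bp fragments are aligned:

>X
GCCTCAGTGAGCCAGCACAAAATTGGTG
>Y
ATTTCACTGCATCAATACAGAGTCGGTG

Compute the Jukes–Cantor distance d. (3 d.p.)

0.635

The sequences differ at 12 of 28 sites, so p = 12/28 ≈ 0.428571.
d = −(3/4) ln(1 − 4p/3) = −0.75 ln(1 − 0.571428) = −0.75 ln(0.428572)
  = −0.75 × (-0.847297) = 0.635473 substitutions/site.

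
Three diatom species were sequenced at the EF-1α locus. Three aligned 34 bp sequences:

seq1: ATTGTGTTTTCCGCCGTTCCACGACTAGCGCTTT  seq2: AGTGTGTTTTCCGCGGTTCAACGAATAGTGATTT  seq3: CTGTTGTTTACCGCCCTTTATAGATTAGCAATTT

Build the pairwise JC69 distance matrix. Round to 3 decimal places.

seq1–seq2: 6/34 sites differ → p ≈ 0.176471, d = −0.75 ln(1 − 0.235295) = 0.201199 ≈ 0.201.
seq1–seq3: 12/34 sites differ → p ≈ 0.352941, d = −0.75 ln(1 − 0.470588) = 0.476991 ≈ 0.477.
seq2–seq3: 13/34 sites differ → p ≈ 0.382353, d = −0.75 ln(1 − 0.509804) = 0.534712 ≈ 0.535.

d(seq1,seq2) = 0.201, d(seq1,seq3) = 0.477, d(seq2,seq3) = 0.535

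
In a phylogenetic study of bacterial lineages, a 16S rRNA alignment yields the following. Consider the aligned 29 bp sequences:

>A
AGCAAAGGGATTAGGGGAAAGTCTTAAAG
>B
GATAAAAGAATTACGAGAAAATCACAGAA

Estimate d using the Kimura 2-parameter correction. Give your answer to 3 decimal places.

Of 29 sites, 10 differences are transitions and 2 are transversions, so P = 10/29 ≈ 0.344828 and Q = 2/29 ≈ 0.068966.
Under the Kimura two-parameter model, d = −½ ln(1 − 2P − Q) − ¼ ln(1 − 2Q).
1 − 2P − Q = 0.241378, giving −½ ln(0.241378) = 0.710696.
1 − 2Q = 0.862068, giving −¼ ln(0.862068) = 0.037105.
d = 0.710696 + 0.037105 = 0.747801.

0.748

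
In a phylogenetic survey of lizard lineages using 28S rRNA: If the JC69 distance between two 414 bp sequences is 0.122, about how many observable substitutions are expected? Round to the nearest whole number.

47

Invert JC69: p = (3/4)(1 − e^(−4d/3)) = 0.75 × (1 − e^(-0.162667)) = 0.75 × (1 − 0.849874) = 0.112595.
Expected differing sites = pL ≈ 0.112595 × 414 = 46.61433 ≈ 47.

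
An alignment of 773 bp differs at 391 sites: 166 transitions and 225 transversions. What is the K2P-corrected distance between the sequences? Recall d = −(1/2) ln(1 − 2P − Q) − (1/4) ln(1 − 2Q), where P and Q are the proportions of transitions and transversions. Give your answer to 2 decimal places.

0.86

P = 166/773 ≈ 0.214748 and Q = 225/773 ≈ 0.291074.
Under the Kimura two-parameter model, d = −½ ln(1 − 2P − Q) − ¼ ln(1 − 2Q).
1 − 2P − Q = 0.27943, giving −½ ln(0.27943) = 0.637502.
1 − 2Q = 0.417852, giving −¼ ln(0.417852) = 0.218157.
d = 0.637502 + 0.218157 = 0.855659.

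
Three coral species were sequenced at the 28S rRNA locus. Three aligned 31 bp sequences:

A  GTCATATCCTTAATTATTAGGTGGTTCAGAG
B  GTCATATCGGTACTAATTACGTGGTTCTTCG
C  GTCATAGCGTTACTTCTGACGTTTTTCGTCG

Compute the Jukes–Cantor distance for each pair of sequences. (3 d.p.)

d(A,B) = 0.316, d(A,C) = 0.481, d(B,C) = 0.316

A–B: 8/31 sites differ → p ≈ 0.258065, d = −0.75 ln(1 − 0.344087) = 0.316295 ≈ 0.316.
A–C: 11/31 sites differ → p ≈ 0.354839, d = −0.75 ln(1 − 0.473119) = 0.480585 ≈ 0.481.
B–C: 8/31 sites differ → p ≈ 0.258065, d = −0.75 ln(1 − 0.344087) = 0.316295 ≈ 0.316.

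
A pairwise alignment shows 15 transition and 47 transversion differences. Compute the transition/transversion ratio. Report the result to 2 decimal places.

R = 15/47 = 0.319148… ≈ 0.32 (to 2 d.p.).

0.32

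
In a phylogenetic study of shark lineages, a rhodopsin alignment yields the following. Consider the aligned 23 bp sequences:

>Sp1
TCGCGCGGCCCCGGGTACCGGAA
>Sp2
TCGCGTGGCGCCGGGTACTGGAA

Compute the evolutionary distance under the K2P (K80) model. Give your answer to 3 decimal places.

Of 23 sites, 2 differences are transitions and 1 are transversions, so P = 2/23 ≈ 0.086957 and Q = 1/23 ≈ 0.043478.
Under the Kimura two-parameter model, d = −½ ln(1 − 2P − Q) − ¼ ln(1 − 2Q).
1 − 2P − Q = 0.782608, giving −½ ln(0.782608) = 0.122562.
1 − 2Q = 0.913044, giving −¼ ln(0.913044) = 0.022743.
d = 0.122562 + 0.022743 = 0.145305.

0.145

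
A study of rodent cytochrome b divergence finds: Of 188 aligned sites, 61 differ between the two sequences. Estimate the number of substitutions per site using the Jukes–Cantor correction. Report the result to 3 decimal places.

0.425

p = 61/188 ≈ 0.324468.
d = −(3/4) ln(1 − 4p/3) = −0.75 ln(1 − 0.432624) = −0.75 ln(0.567376)
  = −0.75 × (-0.566733) = 0.425050 substitutions/site.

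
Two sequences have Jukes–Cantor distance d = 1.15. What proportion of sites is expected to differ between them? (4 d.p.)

p = (3/4)(1 − e^(−4d/3)) = 0.75 × (1 − e^(-1.533333)) = 0.75 × (1 − 0.215815) = 0.588139.

0.5881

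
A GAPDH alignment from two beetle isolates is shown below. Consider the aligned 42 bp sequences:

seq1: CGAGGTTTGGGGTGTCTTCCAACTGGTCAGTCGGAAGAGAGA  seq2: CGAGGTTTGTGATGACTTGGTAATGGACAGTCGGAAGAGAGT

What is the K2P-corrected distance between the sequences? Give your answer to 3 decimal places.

Of 42 sites, 1 differences are transitions and 8 are transversions, so P = 1/42 ≈ 0.02381 and Q = 8/42 ≈ 0.190476.
Under the Kimura two-parameter model, d = −½ ln(1 − 2P − Q) − ¼ ln(1 − 2Q).
1 − 2P − Q = 0.761904, giving −½ ln(0.761904) = 0.135967.
1 − 2Q = 0.619048, giving −¼ ln(0.619048) = 0.119893.
d = 0.135967 + 0.119893 = 0.255860.

0.256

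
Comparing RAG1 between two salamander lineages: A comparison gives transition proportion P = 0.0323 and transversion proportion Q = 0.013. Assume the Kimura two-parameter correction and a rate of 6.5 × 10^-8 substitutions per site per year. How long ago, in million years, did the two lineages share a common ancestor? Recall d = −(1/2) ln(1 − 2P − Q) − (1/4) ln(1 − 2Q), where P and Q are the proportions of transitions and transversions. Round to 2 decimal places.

Under the Kimura two-parameter model, d = −½ ln(1 − 2P − Q) − ¼ ln(1 − 2Q).
1 − 2P − Q = 0.9224, giving −½ ln(0.9224) = 0.040388.
1 − 2Q = 0.974, giving −¼ ln(0.974) = 0.006586.
d = 0.040388 + 0.006586 = 0.046974.
Under a molecular clock d = 2μt, so t = d/(2μ) = 0.046974 / (2 × 6.5 × 10^-8) = 0.36 million years.

0.36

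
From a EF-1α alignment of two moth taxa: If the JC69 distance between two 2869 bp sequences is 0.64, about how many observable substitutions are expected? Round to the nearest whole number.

Invert JC69: p = (3/4)(1 − e^(−4d/3)) = 0.75 × (1 − e^(-0.853333)) = 0.75 × (1 − 0.425993) = 0.430505.
Expected differing sites = pL ≈ 0.430505 × 2869 = 1235.118845 ≈ 1235.

1235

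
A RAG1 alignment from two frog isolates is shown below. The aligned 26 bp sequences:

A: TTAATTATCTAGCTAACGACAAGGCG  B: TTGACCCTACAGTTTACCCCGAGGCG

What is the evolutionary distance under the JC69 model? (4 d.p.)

The sequences differ at 11 of 26 sites, so p = 11/26 ≈ 0.423077.
d = −(3/4) ln(1 − 4p/3) = −0.75 ln(1 − 0.564103) = −0.75 ln(0.435897)
  = −0.75 × (-0.830349) = 0.622762 substitutions/site.

0.6228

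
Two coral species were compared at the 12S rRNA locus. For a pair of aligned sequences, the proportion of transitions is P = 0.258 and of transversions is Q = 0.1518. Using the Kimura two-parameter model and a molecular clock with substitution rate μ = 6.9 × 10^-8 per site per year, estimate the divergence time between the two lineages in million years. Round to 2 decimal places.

4.65

Under the Kimura two-parameter model, d = −½ ln(1 − 2P − Q) − ¼ ln(1 − 2Q).
1 − 2P − Q = 0.3322, giving −½ ln(0.3322) = 0.551009.
1 − 2Q = 0.6964, giving −¼ ln(0.6964) = 0.090458.
d = 0.551009 + 0.090458 = 0.641467.
Under a molecular clock d = 2μt, so t = d/(2μ) = 0.641467 / (2 × 6.9 × 10^-8) = 4.65 million years.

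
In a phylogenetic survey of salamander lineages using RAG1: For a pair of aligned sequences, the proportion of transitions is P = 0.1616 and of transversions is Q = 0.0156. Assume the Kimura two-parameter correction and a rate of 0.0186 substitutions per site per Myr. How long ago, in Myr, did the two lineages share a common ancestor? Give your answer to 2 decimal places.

5.77

Under the Kimura two-parameter model, d = −½ ln(1 − 2P − Q) − ¼ ln(1 − 2Q).
1 − 2P − Q = 0.6612, giving −½ ln(0.6612) = 0.206849.
1 − 2Q = 0.9688, giving −¼ ln(0.9688) = 0.007924.
d = 0.206849 + 0.007924 = 0.214773.
Under a molecular clock d = 2μt, so t = d/(2μ) = 0.214773 / (2 × 0.0186) = 5.77 Myr.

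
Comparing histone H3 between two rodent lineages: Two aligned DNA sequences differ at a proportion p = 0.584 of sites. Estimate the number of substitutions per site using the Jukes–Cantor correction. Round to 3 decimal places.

d = −(3/4) ln(1 − 4p/3) = −0.75 ln(1 − 0.778667) = −0.75 ln(0.221333)
  = −0.75 × (-1.508087) = 1.131065 substitutions/site.

1.131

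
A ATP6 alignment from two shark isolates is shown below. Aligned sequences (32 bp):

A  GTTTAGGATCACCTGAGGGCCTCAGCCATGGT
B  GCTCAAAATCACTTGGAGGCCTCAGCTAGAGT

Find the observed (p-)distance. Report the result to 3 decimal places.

0.313

The sequences differ at 10 of 32 positions (sites 2, 4, 6, 7, 13, 16, 17, 27, 29, 30).
p = 10/32 = 0.3125 ≈ 0.313 (to 3 d.p.).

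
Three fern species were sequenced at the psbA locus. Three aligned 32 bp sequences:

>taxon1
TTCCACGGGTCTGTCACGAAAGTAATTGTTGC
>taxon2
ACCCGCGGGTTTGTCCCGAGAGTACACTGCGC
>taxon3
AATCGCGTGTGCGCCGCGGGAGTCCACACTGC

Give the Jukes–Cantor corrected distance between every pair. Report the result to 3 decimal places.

d(taxon1,taxon2) = 0.520, d(taxon1,taxon3) = 0.924, d(taxon2,taxon3) = 0.520

taxon1–taxon2: 12/32 sites differ → p = 0.375, d = −0.75 ln(1 − 0.5) = 0.519860 ≈ 0.520.
taxon1–taxon3: 17/32 sites differ → p = 0.53125, d = −0.75 ln(1 − 0.708333) = 0.924107 ≈ 0.924.
taxon2–taxon3: 12/32 sites differ → p = 0.375, d = −0.75 ln(1 − 0.5) = 0.519860 ≈ 0.520.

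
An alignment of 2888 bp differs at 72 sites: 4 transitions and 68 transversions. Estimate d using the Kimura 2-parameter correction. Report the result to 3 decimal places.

0.025

P = 4/2888 ≈ 0.001385 and Q = 68/2888 ≈ 0.023546.
Under the Kimura two-parameter model, d = −½ ln(1 − 2P − Q) − ¼ ln(1 − 2Q).
1 − 2P − Q = 0.973684, giving −½ ln(0.973684) = 0.013334.
1 − 2Q = 0.952908, giving −¼ ln(0.952908) = 0.012059.
d = 0.013334 + 0.012059 = 0.025393.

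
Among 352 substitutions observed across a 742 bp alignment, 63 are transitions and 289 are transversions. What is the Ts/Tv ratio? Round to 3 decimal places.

0.218

R = 63/289 = 0.217993… ≈ 0.218 (to 3 d.p.).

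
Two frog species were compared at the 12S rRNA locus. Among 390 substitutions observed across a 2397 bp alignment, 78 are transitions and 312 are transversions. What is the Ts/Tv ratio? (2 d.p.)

R = 78/312 = 0.25.

0.25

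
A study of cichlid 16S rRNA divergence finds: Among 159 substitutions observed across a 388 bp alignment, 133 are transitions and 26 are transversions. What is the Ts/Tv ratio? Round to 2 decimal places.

5.12

R = 133/26 = 5.115384… ≈ 5.12 (to 2 d.p.).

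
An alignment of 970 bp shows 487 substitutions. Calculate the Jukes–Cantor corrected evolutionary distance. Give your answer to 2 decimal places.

0.83

p = 487/970 ≈ 0.502062.
d = −(3/4) ln(1 − 4p/3) = −0.75 ln(1 − 0.669416) = −0.75 ln(0.330584)
  = −0.75 × (-1.106894) = 0.830171 substitutions/site.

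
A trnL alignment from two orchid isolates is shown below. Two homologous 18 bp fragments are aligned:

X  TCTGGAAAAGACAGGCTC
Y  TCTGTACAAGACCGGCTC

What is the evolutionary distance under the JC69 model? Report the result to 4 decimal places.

The sequences differ at 3 of 18 sites (5, 7, 13), so p = 3/18 ≈ 0.166667.
d = −(3/4) ln(1 − 4p/3) = −0.75 ln(1 − 0.222223) = −0.75 ln(0.777777)
  = −0.75 × (-0.251315) = 0.188486 substitutions/site.

0.1885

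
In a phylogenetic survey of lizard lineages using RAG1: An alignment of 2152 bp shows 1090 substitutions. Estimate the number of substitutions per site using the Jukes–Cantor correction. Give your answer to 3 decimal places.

0.844

p = 1090/2152 ≈ 0.506506.
d = −(3/4) ln(1 − 4p/3) = −0.75 ln(1 − 0.675341) = −0.75 ln(0.324659)
  = −0.75 × (-1.124980) = 0.843735 substitutions/site.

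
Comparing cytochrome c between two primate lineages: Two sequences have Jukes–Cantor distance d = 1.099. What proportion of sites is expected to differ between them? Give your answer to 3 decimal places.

p = (3/4)(1 − e^(−4d/3)) = 0.75 × (1 − e^(-1.465333)) = 0.75 × (1 − 0.231001) = 0.576749.

0.577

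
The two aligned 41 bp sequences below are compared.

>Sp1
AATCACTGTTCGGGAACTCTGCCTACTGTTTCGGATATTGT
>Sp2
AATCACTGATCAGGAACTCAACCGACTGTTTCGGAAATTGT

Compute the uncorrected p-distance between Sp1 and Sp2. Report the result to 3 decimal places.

The sequences differ at 6 of 41 positions (sites 9, 12, 20, 21, 24, 36).
p = 6/41 = 0.146341… ≈ 0.146 (to 3 d.p.).

0.146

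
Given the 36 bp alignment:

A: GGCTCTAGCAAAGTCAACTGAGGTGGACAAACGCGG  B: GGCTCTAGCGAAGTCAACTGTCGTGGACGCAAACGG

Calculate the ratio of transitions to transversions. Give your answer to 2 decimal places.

Transitions are A↔G and C↔T; transversions are all other mismatches.
Transitions: 3. Transversions: 4.
R = 3/4 = 0.75.

0.75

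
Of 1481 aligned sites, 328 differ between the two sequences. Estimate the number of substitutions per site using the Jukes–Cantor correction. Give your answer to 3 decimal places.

0.262

p = 328/1481 ≈ 0.221472.
d = −(3/4) ln(1 − 4p/3) = −0.75 ln(1 − 0.295296) = −0.75 ln(0.704704)
  = −0.75 × (-0.349977) = 0.262483 substitutions/site.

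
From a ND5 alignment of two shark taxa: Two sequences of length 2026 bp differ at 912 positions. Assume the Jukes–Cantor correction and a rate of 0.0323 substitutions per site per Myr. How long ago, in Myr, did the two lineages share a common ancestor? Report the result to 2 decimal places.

p = 912/2026 ≈ 0.450148.
d = −(3/4) ln(1 − 4p/3) = −0.75 ln(1 − 0.600197) = −0.75 ln(0.399803)
  = −0.75 × (-0.916783) = 0.687587 substitutions/site.
Under a molecular clock d = 2μt, so t = d/(2μ) = 0.687587 / (2 × 0.0323) = 10.64 Myr.

10.64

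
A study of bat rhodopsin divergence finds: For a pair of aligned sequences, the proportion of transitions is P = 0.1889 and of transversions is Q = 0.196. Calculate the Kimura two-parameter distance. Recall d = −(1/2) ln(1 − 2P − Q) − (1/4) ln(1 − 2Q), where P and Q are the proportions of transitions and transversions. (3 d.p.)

0.551

Under the Kimura two-parameter model, d = −½ ln(1 − 2P − Q) − ¼ ln(1 − 2Q).
1 − 2P − Q = 0.4262, giving −½ ln(0.4262) = 0.426423.
1 − 2Q = 0.608, giving −¼ ln(0.608) = 0.124395.
d = 0.426423 + 0.124395 = 0.550818.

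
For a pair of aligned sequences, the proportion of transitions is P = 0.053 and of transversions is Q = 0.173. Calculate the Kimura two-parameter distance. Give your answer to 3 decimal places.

Under the Kimura two-parameter model, d = −½ ln(1 − 2P − Q) − ¼ ln(1 − 2Q).
1 − 2P − Q = 0.721, giving −½ ln(0.721) = 0.163558.
1 − 2Q = 0.654, giving −¼ ln(0.654) = 0.106162.
d = 0.163558 + 0.106162 = 0.269720.

0.270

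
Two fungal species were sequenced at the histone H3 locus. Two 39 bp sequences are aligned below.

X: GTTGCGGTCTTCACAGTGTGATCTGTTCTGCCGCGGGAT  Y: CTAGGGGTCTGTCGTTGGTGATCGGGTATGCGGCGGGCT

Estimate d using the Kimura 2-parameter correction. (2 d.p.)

0.58

Of 39 sites, 1 differences are transitions and 14 are transversions, so P = 1/39 ≈ 0.025641 and Q = 14/39 ≈ 0.358974.
Under the Kimura two-parameter model, d = −½ ln(1 − 2P − Q) − ¼ ln(1 − 2Q).
1 − 2P − Q = 0.589744, giving −½ ln(0.589744) = 0.264033.
1 − 2Q = 0.282052, giving −¼ ln(0.282052) = 0.316416.
d = 0.264033 + 0.316416 = 0.580449.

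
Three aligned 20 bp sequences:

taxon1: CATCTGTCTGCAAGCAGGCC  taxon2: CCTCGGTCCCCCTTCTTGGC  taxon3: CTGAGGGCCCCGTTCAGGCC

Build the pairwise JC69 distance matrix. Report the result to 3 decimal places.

d(taxon1,taxon2) = 0.824, d(taxon1,taxon3) = 0.824, d(taxon2,taxon3) = 0.572

taxon1–taxon2: 10/20 sites differ → p = 0.5, d = −0.75 ln(1 − 0.666667) = 0.823960 ≈ 0.824.
taxon1–taxon3: 10/20 sites differ → p = 0.5, d = −0.75 ln(1 − 0.666667) = 0.823960 ≈ 0.824.
taxon2–taxon3: 8/20 sites differ → p = 0.4, d = −0.75 ln(1 − 0.533333) = 0.571605 ≈ 0.572.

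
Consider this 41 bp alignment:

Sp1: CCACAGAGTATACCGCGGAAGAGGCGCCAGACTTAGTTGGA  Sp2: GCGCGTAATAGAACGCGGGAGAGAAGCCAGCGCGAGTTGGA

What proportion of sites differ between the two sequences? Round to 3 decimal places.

0.341

The sequences differ at 14 of 41 positions.
p = 14/41 = 0.341463… ≈ 0.341 (to 3 d.p.).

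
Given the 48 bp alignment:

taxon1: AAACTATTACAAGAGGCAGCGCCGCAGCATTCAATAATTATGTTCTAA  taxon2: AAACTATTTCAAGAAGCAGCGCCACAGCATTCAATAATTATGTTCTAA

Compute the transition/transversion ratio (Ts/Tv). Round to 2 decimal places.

2.00

Transitions are A↔G and C↔T; transversions are all other mismatches.
Transitions: 2. Transversions: 1.
R = 2/1 = 2.00.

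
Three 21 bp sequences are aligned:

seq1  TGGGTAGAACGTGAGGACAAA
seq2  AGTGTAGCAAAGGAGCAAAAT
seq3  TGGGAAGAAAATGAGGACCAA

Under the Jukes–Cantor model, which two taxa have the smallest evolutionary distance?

seq1–seq2: 9/21 differ, p = 0.429, d = 0.635.
seq1–seq3: 4/21 differ, p = 0.190, d = 0.220.
seq2–seq3: 9/21 differ, p = 0.429, d = 0.635.
The smallest distance is between seq1 and seq3.

seq1 and seq3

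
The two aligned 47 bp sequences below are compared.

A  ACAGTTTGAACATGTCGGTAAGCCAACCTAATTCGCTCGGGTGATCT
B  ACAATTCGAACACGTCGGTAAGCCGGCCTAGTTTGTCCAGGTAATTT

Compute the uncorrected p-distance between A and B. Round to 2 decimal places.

0.26

The sequences differ at 12 of 47 positions.
p = 12/47 = 0.255319… ≈ 0.26 (to 2 d.p.).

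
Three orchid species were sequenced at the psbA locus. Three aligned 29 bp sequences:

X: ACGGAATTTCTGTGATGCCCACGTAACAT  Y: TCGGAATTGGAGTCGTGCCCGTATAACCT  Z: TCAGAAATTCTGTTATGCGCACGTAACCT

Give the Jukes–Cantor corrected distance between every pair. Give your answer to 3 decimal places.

d(X,Y) = 0.462, d(X,Z) = 0.242, d(Y,Z) = 0.529

X–Y: 10/29 sites differ → p ≈ 0.344828, d = −0.75 ln(1 − 0.459771) = 0.461822 ≈ 0.462.
X–Z: 6/29 sites differ → p ≈ 0.206897, d = −0.75 ln(1 − 0.275863) = 0.242081 ≈ 0.242.
Y–Z: 11/29 sites differ → p ≈ 0.37931, d = −0.75 ln(1 − 0.505747) = 0.528531 ≈ 0.529.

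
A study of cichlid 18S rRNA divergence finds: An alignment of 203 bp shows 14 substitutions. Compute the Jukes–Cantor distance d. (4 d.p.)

p = 14/203 ≈ 0.068966.
d = −(3/4) ln(1 − 4p/3) = −0.75 ln(1 − 0.091955) = −0.75 ln(0.908045)
  = −0.75 × (-0.096461) = 0.072346 substitutions/site.

0.0723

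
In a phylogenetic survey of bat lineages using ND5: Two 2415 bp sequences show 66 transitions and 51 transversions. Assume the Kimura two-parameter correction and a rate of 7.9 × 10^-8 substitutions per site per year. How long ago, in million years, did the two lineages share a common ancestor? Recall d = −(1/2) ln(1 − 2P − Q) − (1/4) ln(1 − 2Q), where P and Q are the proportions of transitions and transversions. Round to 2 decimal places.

0.32

P = 66/2415 ≈ 0.027329 and Q = 51/2415 ≈ 0.021118.
Under the Kimura two-parameter model, d = −½ ln(1 − 2P − Q) − ¼ ln(1 − 2Q).
1 − 2P − Q = 0.924224, giving −½ ln(0.924224) = 0.039400.
1 − 2Q = 0.957764, giving −¼ ln(0.957764) = 0.010788.
d = 0.039400 + 0.010788 = 0.050188.
Under a molecular clock d = 2μt, so t = d/(2μ) = 0.050188 / (2 × 7.9 × 10^-8) = 0.32 million years.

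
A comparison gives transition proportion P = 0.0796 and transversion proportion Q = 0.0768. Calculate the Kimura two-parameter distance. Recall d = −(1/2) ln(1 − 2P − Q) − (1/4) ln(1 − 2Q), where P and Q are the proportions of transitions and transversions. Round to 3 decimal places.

Under the Kimura two-parameter model, d = −½ ln(1 − 2P − Q) − ¼ ln(1 − 2Q).
1 − 2P − Q = 0.764, giving −½ ln(0.764) = 0.134594.
1 − 2Q = 0.8464, giving −¼ ln(0.8464) = 0.041691.
d = 0.134594 + 0.041691 = 0.176285.

0.176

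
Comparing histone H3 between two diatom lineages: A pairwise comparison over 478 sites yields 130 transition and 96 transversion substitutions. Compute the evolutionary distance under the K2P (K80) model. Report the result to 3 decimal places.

0.811

P = 130/478 ≈ 0.271967 and Q = 96/478 ≈ 0.200837.
Under the Kimura two-parameter model, d = −½ ln(1 − 2P − Q) − ¼ ln(1 − 2Q).
1 − 2P − Q = 0.255229, giving −½ ln(0.255229) = 0.682797.
1 − 2Q = 0.598326, giving −¼ ln(0.598326) = 0.128405.
d = 0.682797 + 0.128405 = 0.811202.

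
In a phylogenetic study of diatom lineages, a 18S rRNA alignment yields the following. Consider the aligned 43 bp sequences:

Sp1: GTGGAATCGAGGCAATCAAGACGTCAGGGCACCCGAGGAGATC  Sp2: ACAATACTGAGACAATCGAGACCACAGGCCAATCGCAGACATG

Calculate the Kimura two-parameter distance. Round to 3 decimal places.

Of 43 sites, 10 differences are transitions and 8 are transversions, so P = 10/43 ≈ 0.232558 and Q = 8/43 ≈ 0.186047.
Under the Kimura two-parameter model, d = −½ ln(1 − 2P − Q) − ¼ ln(1 − 2Q).
1 − 2P − Q = 0.348837, giving −½ ln(0.348837) = 0.526575.
1 − 2Q = 0.627906, giving −¼ ln(0.627906) = 0.116341.
d = 0.526575 + 0.116341 = 0.642916.

0.643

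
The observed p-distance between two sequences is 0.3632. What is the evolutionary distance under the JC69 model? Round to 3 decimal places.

0.497

d = −(3/4) ln(1 − 4p/3) = −0.75 ln(1 − 0.484267) = −0.75 ln(0.515733)
  = −0.75 × (-0.662166) = 0.496625 substitutions/site.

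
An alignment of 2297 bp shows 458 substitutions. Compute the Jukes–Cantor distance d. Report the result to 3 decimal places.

p = 458/2297 ≈ 0.199391.
d = −(3/4) ln(1 − 4p/3) = −0.75 ln(1 − 0.265855) = −0.75 ln(0.734145)
  = −0.75 × (-0.309049) = 0.231787 substitutions/site.

0.232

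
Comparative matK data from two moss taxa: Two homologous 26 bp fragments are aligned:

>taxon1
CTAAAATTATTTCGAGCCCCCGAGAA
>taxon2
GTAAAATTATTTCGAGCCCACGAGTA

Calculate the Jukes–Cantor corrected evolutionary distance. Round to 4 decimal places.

0.1253

The sequences differ at 3 of 26 sites (1, 20, 25), so p = 3/26 ≈ 0.115385.
d = −(3/4) ln(1 − 4p/3) = −0.75 ln(1 − 0.153847) = −0.75 ln(0.846153)
  = −0.75 × (-0.167055) = 0.125291 substitutions/site.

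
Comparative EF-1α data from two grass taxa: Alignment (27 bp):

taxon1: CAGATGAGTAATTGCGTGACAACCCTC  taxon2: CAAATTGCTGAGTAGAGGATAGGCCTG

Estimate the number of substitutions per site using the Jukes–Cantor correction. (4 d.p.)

0.8817

The sequences differ at 14 of 27 sites, so p = 14/27 ≈ 0.518519.
d = −(3/4) ln(1 − 4p/3) = −0.75 ln(1 − 0.691359) = −0.75 ln(0.308641)
  = −0.75 × (-1.175576) = 0.881682 substitutions/site.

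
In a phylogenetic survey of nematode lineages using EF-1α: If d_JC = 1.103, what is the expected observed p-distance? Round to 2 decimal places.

0.58

p = (3/4)(1 − e^(−4d/3)) = 0.75 × (1 − e^(-1.470667)) = 0.75 × (1 − 0.229772) = 0.577671.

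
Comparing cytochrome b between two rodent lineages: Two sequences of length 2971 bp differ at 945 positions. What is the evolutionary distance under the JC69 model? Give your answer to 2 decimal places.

p = 945/2971 ≈ 0.318075.
d = −(3/4) ln(1 − 4p/3) = −0.75 ln(1 − 0.4241) = −0.75 ln(0.5759)
  = −0.75 × (-0.551821) = 0.413866 substitutions/site.

0.41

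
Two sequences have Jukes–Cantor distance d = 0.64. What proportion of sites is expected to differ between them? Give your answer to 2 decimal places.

p = (3/4)(1 − e^(−4d/3)) = 0.75 × (1 − e^(-0.853333)) = 0.75 × (1 − 0.425993) = 0.430505.

0.43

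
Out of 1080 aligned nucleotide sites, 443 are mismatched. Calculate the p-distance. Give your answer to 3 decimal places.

0.410

p = 443/1080 = 0.410185… ≈ 0.410 (to 3 d.p.).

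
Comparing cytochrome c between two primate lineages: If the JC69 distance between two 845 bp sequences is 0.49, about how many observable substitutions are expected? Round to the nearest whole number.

Invert JC69: p = (3/4)(1 − e^(−4d/3)) = 0.75 × (1 − e^(-0.653333)) = 0.75 × (1 − 0.520309) = 0.359768.
Expected differing sites = pL ≈ 0.359768 × 845 = 304.00396 ≈ 304.

304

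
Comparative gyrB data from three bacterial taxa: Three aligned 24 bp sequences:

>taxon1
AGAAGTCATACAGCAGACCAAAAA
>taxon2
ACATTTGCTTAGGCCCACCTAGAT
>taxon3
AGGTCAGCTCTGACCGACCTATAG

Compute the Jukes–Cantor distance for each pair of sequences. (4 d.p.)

taxon1–taxon2: 13/24 sites differ → p ≈ 0.541667, d = −0.75 ln(1 − 0.722223) = 0.960702 ≈ 0.9607.
taxon1–taxon3: 14/24 sites differ → p ≈ 0.583333, d = −0.75 ln(1 − 0.777777) = 1.128055 ≈ 1.1281.
taxon2–taxon3: 10/24 sites differ → p ≈ 0.416667, d = −0.75 ln(1 − 0.555556) = 0.608198 ≈ 0.6082.

d(taxon1,taxon2) = 0.9607, d(taxon1,taxon3) = 1.1281, d(taxon2,taxon3) = 0.6082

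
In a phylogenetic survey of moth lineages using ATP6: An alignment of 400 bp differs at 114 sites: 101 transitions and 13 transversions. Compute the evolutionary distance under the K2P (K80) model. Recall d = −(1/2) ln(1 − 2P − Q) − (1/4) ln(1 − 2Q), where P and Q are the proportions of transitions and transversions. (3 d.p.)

P = 101/400 = 0.2525 and Q = 13/400 = 0.0325.
Under the Kimura two-parameter model, d = −½ ln(1 − 2P − Q) − ¼ ln(1 − 2Q).
1 − 2P − Q = 0.4625, giving −½ ln(0.4625) = 0.385554.
1 − 2Q = 0.935, giving −¼ ln(0.935) = 0.016802.
d = 0.385554 + 0.016802 = 0.402356.

0.402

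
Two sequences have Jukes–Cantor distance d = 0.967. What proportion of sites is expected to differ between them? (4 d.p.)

p = (3/4)(1 − e^(−4d/3)) = 0.75 × (1 − e^(-1.289333)) = 0.75 × (1 − 0.275454) = 0.543410.

0.5434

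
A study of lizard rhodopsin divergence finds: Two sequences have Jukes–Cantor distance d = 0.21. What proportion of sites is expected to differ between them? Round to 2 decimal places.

p = (3/4)(1 − e^(−4d/3)) = 0.75 × (1 − e^(-0.28)) = 0.75 × (1 − 0.755784) = 0.183162.

0.18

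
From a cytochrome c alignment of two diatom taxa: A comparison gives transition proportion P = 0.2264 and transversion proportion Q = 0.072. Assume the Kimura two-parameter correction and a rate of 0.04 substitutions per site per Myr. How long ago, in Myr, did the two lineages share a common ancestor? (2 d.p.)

5.14

Under the Kimura two-parameter model, d = −½ ln(1 − 2P − Q) − ¼ ln(1 − 2Q).
1 − 2P − Q = 0.4752, giving −½ ln(0.4752) = 0.372010.
1 − 2Q = 0.856, giving −¼ ln(0.856) = 0.038871.
d = 0.372010 + 0.038871 = 0.410881.
Under a molecular clock d = 2μt, so t = d/(2μ) = 0.410881 / (2 × 0.04) = 5.14 Myr.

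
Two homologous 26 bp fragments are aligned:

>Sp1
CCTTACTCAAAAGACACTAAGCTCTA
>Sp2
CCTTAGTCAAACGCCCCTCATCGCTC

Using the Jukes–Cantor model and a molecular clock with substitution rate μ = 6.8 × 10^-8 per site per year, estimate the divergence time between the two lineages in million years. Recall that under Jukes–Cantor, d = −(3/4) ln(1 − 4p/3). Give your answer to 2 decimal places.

The sequences differ at 8 of 26 sites (6, 12, 14, 16, 19, 21, 23, 26), so p = 8/26 ≈ 0.307692.
d = −(3/4) ln(1 − 4p/3) = −0.75 ln(1 − 0.410256) = −0.75 ln(0.589744)
  = −0.75 × (-0.528067) = 0.396050 substitutions/site.
Under a molecular clock d = 2μt, so t = d/(2μ) = 0.396050 / (2 × 6.8 × 10^-8) = 2.91 million years.

2.91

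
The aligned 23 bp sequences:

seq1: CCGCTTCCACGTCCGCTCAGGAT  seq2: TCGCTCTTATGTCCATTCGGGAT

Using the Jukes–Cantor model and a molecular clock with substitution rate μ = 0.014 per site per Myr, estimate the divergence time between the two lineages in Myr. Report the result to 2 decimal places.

The sequences differ at 8 of 23 sites (1, 6, 7, 8, 10, 15, 16, 19), so p = 8/23 ≈ 0.347826.
d = −(3/4) ln(1 − 4p/3) = −0.75 ln(1 − 0.463768) = −0.75 ln(0.536232)
  = −0.75 × (-0.623188) = 0.467391 substitutions/site.
Under a molecular clock d = 2μt, so t = d/(2μ) = 0.467391 / (2 × 0.014) = 16.69 Myr.

16.69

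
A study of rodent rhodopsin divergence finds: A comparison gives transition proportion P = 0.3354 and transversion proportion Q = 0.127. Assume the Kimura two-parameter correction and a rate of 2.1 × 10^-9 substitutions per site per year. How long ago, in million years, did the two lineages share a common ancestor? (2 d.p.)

207.74

Under the Kimura two-parameter model, d = −½ ln(1 − 2P − Q) − ¼ ln(1 − 2Q).
1 − 2P − Q = 0.2022, giving −½ ln(0.2022) = 0.799249.
1 − 2Q = 0.746, giving −¼ ln(0.746) = 0.073257.
d = 0.799249 + 0.073257 = 0.872506.
Under a molecular clock d = 2μt, so t = d/(2μ) = 0.872506 / (2 × 2.1 × 10^-9) = 207.74 million years.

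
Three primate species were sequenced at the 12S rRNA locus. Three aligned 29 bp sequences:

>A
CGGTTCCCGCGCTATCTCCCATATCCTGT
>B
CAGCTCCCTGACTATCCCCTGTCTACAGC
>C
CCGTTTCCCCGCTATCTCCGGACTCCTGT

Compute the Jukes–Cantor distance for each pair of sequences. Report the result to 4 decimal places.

A–B: 12/29 sites differ → p ≈ 0.413793, d = −0.75 ln(1 − 0.551724) = 0.601760 ≈ 0.6018.
A–C: 7/29 sites differ → p ≈ 0.241379, d = −0.75 ln(1 − 0.321839) = 0.291278 ≈ 0.2913.
B–C: 12/29 sites differ → p ≈ 0.413793, d = −0.75 ln(1 − 0.551724) = 0.601760 ≈ 0.6018.

d(A,B) = 0.6018, d(A,C) = 0.2913, d(B,C) = 0.6018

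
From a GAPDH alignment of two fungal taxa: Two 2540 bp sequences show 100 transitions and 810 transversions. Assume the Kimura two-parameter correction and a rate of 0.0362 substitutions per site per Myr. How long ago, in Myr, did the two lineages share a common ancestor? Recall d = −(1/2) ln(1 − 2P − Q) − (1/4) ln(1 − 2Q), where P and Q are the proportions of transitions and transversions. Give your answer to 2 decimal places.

7.01

P = 100/2540 ≈ 0.03937 and Q = 810/2540 ≈ 0.318898.
Under the Kimura two-parameter model, d = −½ ln(1 − 2P − Q) − ¼ ln(1 − 2Q).
1 − 2P − Q = 0.602362, giving −½ ln(0.602362) = 0.253448.
1 − 2Q = 0.362204, giving −¼ ln(0.362204) = 0.253887.
d = 0.253448 + 0.253887 = 0.507335.
Under a molecular clock d = 2μt, so t = d/(2μ) = 0.507335 / (2 × 0.0362) = 7.01 Myr.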